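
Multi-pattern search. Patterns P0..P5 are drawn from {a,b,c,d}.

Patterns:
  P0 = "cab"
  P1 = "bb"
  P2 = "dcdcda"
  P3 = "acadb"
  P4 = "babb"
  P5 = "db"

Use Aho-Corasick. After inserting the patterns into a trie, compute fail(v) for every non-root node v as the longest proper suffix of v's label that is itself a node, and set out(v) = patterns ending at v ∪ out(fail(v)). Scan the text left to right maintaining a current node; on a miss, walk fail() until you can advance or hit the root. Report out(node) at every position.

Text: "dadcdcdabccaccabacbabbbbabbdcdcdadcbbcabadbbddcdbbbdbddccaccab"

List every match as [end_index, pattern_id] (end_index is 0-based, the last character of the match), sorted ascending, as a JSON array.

Build:
Trie (insert patterns):
  n0 'ε': a→12 b→4 c→1 d→6
  n1 'c': a→2
  n2 'ca': b→3
  n3 'cab': ·  ←P0
  n4 'b': a→17 b→5
  n5 'bb': ·  ←P1
  n6 'd': b→20 c→7
  n7 'dc': d→8
  n8 'dcd': c→9
  n9 'dcdc': d→10
  n10 'dcdcd': a→11
  n11 'dcdcda': ·  ←P2
  n12 'a': c→13
  n13 'ac': a→14
  n14 'aca': d→15
  n15 'acad': b→16
  n16 'acadb': ·  ←P3
  n17 'ba': b→18
  n18 'bab': b→19
  n19 'babb': ·  ←P4
  n20 'db': ·  ←P5

Failure links (BFS by depth):
  n1('c'): parent n0 fail=0; on 'c' 0 → fail=0;  out ∅∪∅=∅
  n4('b'): parent n0 fail=0; on 'b' 0 → fail=0;  out ∅∪∅=∅
  n6('d'): parent n0 fail=0; on 'd' 0 → fail=0;  out ∅∪∅=∅
  n12('a'): parent n0 fail=0; on 'a' 0 → fail=0;  out ∅∪∅=∅
  n2('ca'): parent n1 fail=0; on 'a' 0 → fail=12;  out ∅∪∅=∅
  n5('bb'): parent n4 fail=0; on 'b' 0 → fail=4;  out {1}∪∅={1}
  n7('dc'): parent n6 fail=0; on 'c' 0 → fail=1;  out ∅∪∅=∅
  n13('ac'): parent n12 fail=0; on 'c' 0 → fail=1;  out ∅∪∅=∅
  n17('ba'): parent n4 fail=0; on 'a' 0 → fail=12;  out ∅∪∅=∅
  n20('db'): parent n6 fail=0; on 'b' 0 → fail=4;  out {5}∪∅={5}
  n3('cab'): parent n2 fail=12; on 'b' 12→0 → fail=4;  out {0}∪∅={0}
  n8('dcd'): parent n7 fail=1; on 'd' 1→0 → fail=6;  out ∅∪∅=∅
  n14('aca'): parent n13 fail=1; on 'a' 1 → fail=2;  out ∅∪∅=∅
  n18('bab'): parent n17 fail=12; on 'b' 12→0 → fail=4;  out ∅∪∅=∅
  n9('dcdc'): parent n8 fail=6; on 'c' 6 → fail=7;  out ∅∪∅=∅
  n15('acad'): parent n14 fail=2; on 'd' 2→12→0 → fail=6;  out ∅∪∅=∅
  n19('babb'): parent n18 fail=4; on 'b' 4 → fail=5;  out {4}∪{1}={1,4}
  n10('dcdcd'): parent n9 fail=7; on 'd' 7 → fail=8;  out ∅∪∅=∅
  n16('acadb'): parent n15 fail=6; on 'b' 6 → fail=20;  out {3}∪{5}={3,5}
  n11('dcdcda'): parent n10 fail=8; on 'a' 8→6→0 → fail=12;  out {2}∪∅={2}

Scan:
[0] read 'd'  n0⇒n6
[1] read 'a'  n6⇒n12 (via fail)
[2] read 'd'  n12⇒n6 (via fail)
[3] read 'c'  n6⇒n7
[4] read 'd'  n7⇒n8
[5] read 'c'  n8⇒n9
[6] read 'd'  n9⇒n10
[7] read 'a'  n10⇒n11  → match P2@[2:7]
[8] read 'b'  n11⇒n4 (via fail)
[9] read 'c'  n4⇒n1 (via fail)
[10] read 'c'  n1⇒n1 (via fail)
[11] read 'a'  n1⇒n2
[12] read 'c'  n2⇒n13 (via fail)
[13] read 'c'  n13⇒n1 (via fail)
[14] read 'a'  n1⇒n2
[15] read 'b'  n2⇒n3  → match P0@[13:15]
[16] read 'a'  n3⇒n17 (via fail)
[17] read 'c'  n17⇒n13 (via fail)
[18] read 'b'  n13⇒n4 (via fail)
[19] read 'a'  n4⇒n17
[20] read 'b'  n17⇒n18
[21] read 'b'  n18⇒n19  → match P1@[20:21],P4@[18:21]
[22] read 'b'  n19⇒n5 (via fail)  → match P1@[21:22]
[23] read 'b'  n5⇒n5 (via fail)  → match P1@[22:23]
[24] read 'a'  n5⇒n17 (via fail)
[25] read 'b'  n17⇒n18
[26] read 'b'  n18⇒n19  → match P1@[25:26],P4@[23:26]
[27] read 'd'  n19⇒n6 (via fail)
[28] read 'c'  n6⇒n7
[29] read 'd'  n7⇒n8
[30] read 'c'  n8⇒n9
[31] read 'd'  n9⇒n10
[32] read 'a'  n10⇒n11  → match P2@[27:32]
[33] read 'd'  n11⇒n6 (via fail)
[34] read 'c'  n6⇒n7
[35] read 'b'  n7⇒n4 (via fail)
[36] read 'b'  n4⇒n5  → match P1@[35:36]
[37] read 'c'  n5⇒n1 (via fail)
[38] read 'a'  n1⇒n2
[39] read 'b'  n2⇒n3  → match P0@[37:39]
[40] read 'a'  n3⇒n17 (via fail)
[41] read 'd'  n17⇒n6 (via fail)
[42] read 'b'  n6⇒n20  → match P5@[41:42]
[43] read 'b'  n20⇒n5 (via fail)  → match P1@[42:43]
[44] read 'd'  n5⇒n6 (via fail)
[45] read 'd'  n6⇒n6 (via fail)
[46] read 'c'  n6⇒n7
[47] read 'd'  n7⇒n8
[48] read 'b'  n8⇒n20 (via fail)  → match P5@[47:48]
[49] read 'b'  n20⇒n5 (via fail)  → match P1@[48:49]
[50] read 'b'  n5⇒n5 (via fail)  → match P1@[49:50]
[51] read 'd'  n5⇒n6 (via fail)
[52] read 'b'  n6⇒n20  → match P5@[51:52]
[53] read 'd'  n20⇒n6 (via fail)
[54] read 'd'  n6⇒n6 (via fail)
[55] read 'c'  n6⇒n7
[56] read 'c'  n7⇒n1 (via fail)
[57] read 'a'  n1⇒n2
[58] read 'c'  n2⇒n13 (via fail)
[59] read 'c'  n13⇒n1 (via fail)
[60] read 'a'  n1⇒n2
[61] read 'b'  n2⇒n3  → match P0@[59:61]

Matches: [[7,2],[15,0],[21,1],[21,4],[22,1],[23,1],[26,1],[26,4],[32,2],[36,1],[39,0],[42,5],[43,1],[48,5],[49,1],[50,1],[52,5],[61,0]]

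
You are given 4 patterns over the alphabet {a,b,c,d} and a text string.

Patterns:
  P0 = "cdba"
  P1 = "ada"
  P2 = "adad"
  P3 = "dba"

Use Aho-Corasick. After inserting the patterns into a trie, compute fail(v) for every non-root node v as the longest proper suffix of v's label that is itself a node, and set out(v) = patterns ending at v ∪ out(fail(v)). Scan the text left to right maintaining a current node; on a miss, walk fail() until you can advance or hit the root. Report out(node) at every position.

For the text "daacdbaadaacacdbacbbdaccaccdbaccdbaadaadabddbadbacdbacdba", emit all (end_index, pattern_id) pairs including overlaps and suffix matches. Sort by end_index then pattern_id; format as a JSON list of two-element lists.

Construct AC machine:
Trie nodes:
  n0 'ε': a→5 c→1 d→9
  n1 'c': d→2
  n2 'cd': b→3
  n3 'cdb': a→4
  n4 'cdba': ·  ←P0
  n5 'a': d→6
  n6 'ad': a→7
  n7 'ada': d→8  ←P1
  n8 'adad': ·  ←P2
  n9 'd': b→10
  n10 'db': a→11
  n11 'dba': ·  ←P3

BFS fail/out derivation:
  n1('c'): parent n0 fail=0; on 'c' 0 → fail=0;  out ∅∪∅=∅
  n5('a'): parent n0 fail=0; on 'a' 0 → fail=0;  out ∅∪∅=∅
  n9('d'): parent n0 fail=0; on 'd' 0 → fail=0;  out ∅∪∅=∅
  n2('cd'): parent n1 fail=0; on 'd' 0 → fail=9;  out ∅∪∅=∅
  n6('ad'): parent n5 fail=0; on 'd' 0 → fail=9;  out ∅∪∅=∅
  n10('db'): parent n9 fail=0; on 'b' 0 → fail=0;  out ∅∪∅=∅
  n3('cdb'): parent n2 fail=9; on 'b' 9 → fail=10;  out ∅∪∅=∅
  n7('ada'): parent n6 fail=9; on 'a' 9→0 → fail=5;  out {1}∪∅={1}
  n11('dba'): parent n10 fail=0; on 'a' 0 → fail=5;  out {3}∪∅={3}
  n4('cdba'): parent n3 fail=10; on 'a' 10 → fail=11;  out {0}∪{3}={0,3}
  n8('adad'): parent n7 fail=5; on 'd' 5 → fail=6;  out {2}∪∅={2}

Text stream:
i=0 'd': node 0→9
i=1 'a': node 9→5 (via fail)
i=2 'a': node 5→5 (via fail)
i=3 'c': node 5→1 (via fail)
i=4 'd': node 1→2
i=5 'b': node 2→3
i=6 'a': node 3→4  ** P0@[3:6],P3@[4:6]
i=7 'a': node 4→5 (via fail)
i=8 'd': node 5→6
i=9 'a': node 6→7  ** P1@[7:9]
i=10 'a': node 7→5 (via fail)
i=11 'c': node 5→1 (via fail)
i=12 'a': node 1→5 (via fail)
i=13 'c': node 5→1 (via fail)
i=14 'd': node 1→2
i=15 'b': node 2→3
i=16 'a': node 3→4  ** P0@[13:16],P3@[14:16]
i=17 'c': node 4→1 (via fail)
i=18 'b': node 1→0 (via fail)
i=19 'b': node 0→0
i=20 'd': node 0→9
i=21 'a': node 9→5 (via fail)
i=22 'c': node 5→1 (via fail)
i=23 'c': node 1→1 (via fail)
i=24 'a': node 1→5 (via fail)
i=25 'c': node 5→1 (via fail)
i=26 'c': node 1→1 (via fail)
i=27 'd': node 1→2
i=28 'b': node 2→3
i=29 'a': node 3→4  ** P0@[26:29],P3@[27:29]
i=30 'c': node 4→1 (via fail)
i=31 'c': node 1→1 (via fail)
i=32 'd': node 1→2
i=33 'b': node 2→3
i=34 'a': node 3→4  ** P0@[31:34],P3@[32:34]
i=35 'a': node 4→5 (via fail)
i=36 'd': node 5→6
i=37 'a': node 6→7  ** P1@[35:37]
i=38 'a': node 7→5 (via fail)
i=39 'd': node 5→6
i=40 'a': node 6→7  ** P1@[38:40]
i=41 'b': node 7→0 (via fail)
i=42 'd': node 0→9
i=43 'd': node 9→9 (via fail)
i=44 'b': node 9→10
i=45 'a': node 10→11  ** P3@[43:45]
i=46 'd': node 11→6 (via fail)
i=47 'b': node 6→10 (via fail)
i=48 'a': node 10→11  ** P3@[46:48]
i=49 'c': node 11→1 (via fail)
i=50 'd': node 1→2
i=51 'b': node 2→3
i=52 'a': node 3→4  ** P0@[49:52],P3@[50:52]
i=53 'c': node 4→1 (via fail)
i=54 'd': node 1→2
i=55 'b': node 2→3
i=56 'a': node 3→4  ** P0@[53:56],P3@[54:56]

All matches (sorted): [[6,0],[6,3],[9,1],[16,0],[16,3],[29,0],[29,3],[34,0],[34,3],[37,1],[40,1],[45,3],[48,3],[52,0],[52,3],[56,0],[56,3]]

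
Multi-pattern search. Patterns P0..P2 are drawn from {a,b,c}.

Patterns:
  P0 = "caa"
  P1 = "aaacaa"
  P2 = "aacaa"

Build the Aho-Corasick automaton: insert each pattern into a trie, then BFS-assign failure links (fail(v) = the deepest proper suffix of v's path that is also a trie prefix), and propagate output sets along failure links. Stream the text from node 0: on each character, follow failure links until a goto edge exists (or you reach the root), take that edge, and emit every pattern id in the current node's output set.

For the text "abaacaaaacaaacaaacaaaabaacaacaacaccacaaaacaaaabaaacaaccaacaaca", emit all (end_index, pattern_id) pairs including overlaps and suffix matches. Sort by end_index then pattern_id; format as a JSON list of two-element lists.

Build:
Trie (insert patterns):
  n0 'ε': a→4 c→1
  n1 'c': a→2
  n2 'ca': a→3
  n3 'caa': ·  ←P0
  n4 'a': a→5
  n5 'aa': a→6 c→10
  n6 'aaa': c→7
  n7 'aaac': a→8
  n8 'aaaca': a→9
  n9 'aaacaa': ·  ←P1
  n10 'aac': a→11
  n11 'aaca': a→12
  n12 'aacaa': ·  ←P2

Failure links (BFS by depth):
  fail(1) 'c': from fail(0)=0 chase 'c': 0 ⇒ 0;  out=∅∪out(0)=∅
  fail(4) 'a': from fail(0)=0 chase 'a': 0 ⇒ 0;  out=∅∪out(0)=∅
  fail(2) 'ca': from fail(1)=0 chase 'a': 0 ⇒ 4;  out=∅∪out(4)=∅
  fail(5) 'aa': from fail(4)=0 chase 'a': 0 ⇒ 4;  out=∅∪out(4)=∅
  fail(3) 'caa': from fail(2)=4 chase 'a': 4 ⇒ 5;  out={0}∪out(5)={0}
  fail(6) 'aaa': from fail(5)=4 chase 'a': 4 ⇒ 5;  out=∅∪out(5)=∅
  fail(10) 'aac': from fail(5)=4 chase 'c': 4→0 ⇒ 1;  out=∅∪out(1)=∅
  fail(7) 'aaac': from fail(6)=5 chase 'c': 5 ⇒ 10;  out=∅∪out(10)=∅
  fail(11) 'aaca': from fail(10)=1 chase 'a': 1 ⇒ 2;  out=∅∪out(2)=∅
  fail(8) 'aaaca': from fail(7)=10 chase 'a': 10 ⇒ 11;  out=∅∪out(11)=∅
  fail(12) 'aacaa': from fail(11)=2 chase 'a': 2 ⇒ 3;  out={2}∪out(3)={0,2}
  fail(9) 'aaacaa': from fail(8)=11 chase 'a': 11 ⇒ 12;  out={1}∪out(12)={0,1,2}

Scan:
[0] read 'a'  n0⇒n4
[1] read 'b'  n4⇒n0 (via fail)
[2] read 'a'  n0⇒n4
[3] read 'a'  n4⇒n5
[4] read 'c'  n5⇒n10
[5] read 'a'  n10⇒n11
[6] read 'a'  n11⇒n12  emit P0@[4:6],P2@[2:6]
[7] read 'a'  n12⇒n6 (via fail)
[8] read 'a'  n6⇒n6 (via fail)
[9] read 'c'  n6⇒n7
[10] read 'a'  n7⇒n8
[11] read 'a'  n8⇒n9  emit P0@[9:11],P1@[6:11],P2@[7:11]
[12] read 'a'  n9⇒n6 (via fail)
[13] read 'c'  n6⇒n7
[14] read 'a'  n7⇒n8
[15] read 'a'  n8⇒n9  emit P0@[13:15],P1@[10:15],P2@[11:15]
[16] read 'a'  n9⇒n6 (via fail)
[17] read 'c'  n6⇒n7
[18] read 'a'  n7⇒n8
[19] read 'a'  n8⇒n9  emit P0@[17:19],P1@[14:19],P2@[15:19]
[20] read 'a'  n9⇒n6 (via fail)
[21] read 'a'  n6⇒n6 (via fail)
[22] read 'b'  n6⇒n0 (via fail)
[23] read 'a'  n0⇒n4
[24] read 'a'  n4⇒n5
[25] read 'c'  n5⇒n10
[26] read 'a'  n10⇒n11
[27] read 'a'  n11⇒n12  emit P0@[25:27],P2@[23:27]
[28] read 'c'  n12⇒n10 (via fail)
[29] read 'a'  n10⇒n11
[30] read 'a'  n11⇒n12  emit P0@[28:30],P2@[26:30]
[31] read 'c'  n12⇒n10 (via fail)
[32] read 'a'  n10⇒n11
[33] read 'c'  n11⇒n1 (via fail)
[34] read 'c'  n1⇒n1 (via fail)
[35] read 'a'  n1⇒n2
[36] read 'c'  n2⇒n1 (via fail)
[37] read 'a'  n1⇒n2
[38] read 'a'  n2⇒n3  emit P0@[36:38]
[39] read 'a'  n3⇒n6 (via fail)
[40] read 'a'  n6⇒n6 (via fail)
[41] read 'c'  n6⇒n7
[42] read 'a'  n7⇒n8
[43] read 'a'  n8⇒n9  emit P0@[41:43],P1@[38:43],P2@[39:43]
[44] read 'a'  n9⇒n6 (via fail)
[45] read 'a'  n6⇒n6 (via fail)
[46] read 'b'  n6⇒n0 (via fail)
[47] read 'a'  n0⇒n4
[48] read 'a'  n4⇒n5
[49] read 'a'  n5⇒n6
[50] read 'c'  n6⇒n7
[51] read 'a'  n7⇒n8
[52] read 'a'  n8⇒n9  emit P0@[50:52],P1@[47:52],P2@[48:52]
[53] read 'c'  n9⇒n10 (via fail)
[54] read 'c'  n10⇒n1 (via fail)
[55] read 'a'  n1⇒n2
[56] read 'a'  n2⇒n3  emit P0@[54:56]
[57] read 'c'  n3⇒n10 (via fail)
[58] read 'a'  n10⇒n11
[59] read 'a'  n11⇒n12  emit P0@[57:59],P2@[55:59]
[60] read 'c'  n12⇒n10 (via fail)
[61] read 'a'  n10⇒n11

Matches: [[6,0],[6,2],[11,0],[11,1],[11,2],[15,0],[15,1],[15,2],[19,0],[19,1],[19,2],[27,0],[27,2],[30,0],[30,2],[38,0],[43,0],[43,1],[43,2],[52,0],[52,1],[52,2],[56,0],[59,0],[59,2]]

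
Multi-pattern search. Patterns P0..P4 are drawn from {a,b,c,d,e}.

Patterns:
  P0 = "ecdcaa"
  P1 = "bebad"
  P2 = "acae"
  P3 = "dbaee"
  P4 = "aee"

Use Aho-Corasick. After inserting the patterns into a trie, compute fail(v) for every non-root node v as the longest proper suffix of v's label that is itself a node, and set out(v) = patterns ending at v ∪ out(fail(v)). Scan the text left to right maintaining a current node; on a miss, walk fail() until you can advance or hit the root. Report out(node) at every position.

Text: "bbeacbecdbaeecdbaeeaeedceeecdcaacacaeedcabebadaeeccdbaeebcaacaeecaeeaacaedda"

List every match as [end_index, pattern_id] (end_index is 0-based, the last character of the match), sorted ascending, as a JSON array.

Build:
Trie (insert patterns):
  n0 'ε': a→12 b→7 d→16 e→1
  n1 'e': c→2
  n2 'ec': d→3
  n3 'ecd': c→4
  n4 'ecdc': a→5
  n5 'ecdca': a→6
  n6 'ecdcaa': ·  [P0 ends]
  n7 'b': e→8
  n8 'be': b→9
  n9 'beb': a→10
  n10 'beba': d→11
  n11 'bebad': ·  [P1 ends]
  n12 'a': c→13 e→21
  n13 'ac': a→14
  n14 'aca': e→15
  n15 'acae': ·  [P2 ends]
  n16 'd': b→17
  n17 'db': a→18
  n18 'dba': e→19
  n19 'dbae': e→20
  n20 'dbaee': ·  [P3 ends]
  n21 'ae': e→22
  n22 'aee': ·  [P4 ends]

Failure links (BFS by depth):
  fail(1) 'e': from fail(0)=0 chase 'e': 0 ⇒ 0;  out=∅∪out(0)=∅
  fail(7) 'b': from fail(0)=0 chase 'b': 0 ⇒ 0;  out=∅∪out(0)=∅
  fail(12) 'a': from fail(0)=0 chase 'a': 0 ⇒ 0;  out=∅∪out(0)=∅
  fail(16) 'd': from fail(0)=0 chase 'd': 0 ⇒ 0;  out=∅∪out(0)=∅
  fail(2) 'ec': from fail(1)=0 chase 'c': 0 ⇒ 0;  out=∅∪out(0)=∅
  fail(8) 'be': from fail(7)=0 chase 'e': 0 ⇒ 1;  out=∅∪out(1)=∅
  fail(13) 'ac': from fail(12)=0 chase 'c': 0 ⇒ 0;  out=∅∪out(0)=∅
  fail(17) 'db': from fail(16)=0 chase 'b': 0 ⇒ 7;  out=∅∪out(7)=∅
  fail(21) 'ae': from fail(12)=0 chase 'e': 0 ⇒ 1;  out=∅∪out(1)=∅
  fail(3) 'ecd': from fail(2)=0 chase 'd': 0 ⇒ 16;  out=∅∪out(16)=∅
  fail(9) 'beb': from fail(8)=1 chase 'b': 1→0 ⇒ 7;  out=∅∪out(7)=∅
  fail(14) 'aca': from fail(13)=0 chase 'a': 0 ⇒ 12;  out=∅∪out(12)=∅
  fail(18) 'dba': from fail(17)=7 chase 'a': 7→0 ⇒ 12;  out=∅∪out(12)=∅
  fail(22) 'aee': from fail(21)=1 chase 'e': 1→0 ⇒ 1;  out={4}∪out(1)={4}
  fail(4) 'ecdc': from fail(3)=16 chase 'c': 16→0 ⇒ 0;  out=∅∪out(0)=∅
  fail(10) 'beba': from fail(9)=7 chase 'a': 7→0 ⇒ 12;  out=∅∪out(12)=∅
  fail(15) 'acae': from fail(14)=12 chase 'e': 12 ⇒ 21;  out={2}∪out(21)={2}
  fail(19) 'dbae': from fail(18)=12 chase 'e': 12 ⇒ 21;  out=∅∪out(21)=∅
  fail(5) 'ecdca': from fail(4)=0 chase 'a': 0 ⇒ 12;  out=∅∪out(12)=∅
  fail(11) 'bebad': from fail(10)=12 chase 'd': 12→0 ⇒ 16;  out={1}∪out(16)={1}
  fail(20) 'dbaee': from fail(19)=21 chase 'e': 21 ⇒ 22;  out={3}∪out(22)={3,4}
  fail(6) 'ecdcaa': from fail(5)=12 chase 'a': 12→0 ⇒ 12;  out={0}∪out(12)={0}

Scan:
[0] read 'b'  n0⇒n7
[1] read 'b'  n7⇒n7 (via fail)
[2] read 'e'  n7⇒n8
[3] read 'a'  n8⇒n12 (via fail)
[4] read 'c'  n12⇒n13
[5] read 'b'  n13⇒n7 (via fail)
[6] read 'e'  n7⇒n8
[7] read 'c'  n8⇒n2 (via fail)
[8] read 'd'  n2⇒n3
[9] read 'b'  n3⇒n17 (via fail)
[10] read 'a'  n17⇒n18
[11] read 'e'  n18⇒n19
[12] read 'e'  n19⇒n20  → match P3@[8:12],P4@[10:12]
[13] read 'c'  n20⇒n2 (via fail)
[14] read 'd'  n2⇒n3
[15] read 'b'  n3⇒n17 (via fail)
[16] read 'a'  n17⇒n18
[17] read 'e'  n18⇒n19
[18] read 'e'  n19⇒n20  → match P3@[14:18],P4@[16:18]
[19] read 'a'  n20⇒n12 (via fail)
[20] read 'e'  n12⇒n21
[21] read 'e'  n21⇒n22  → match P4@[19:21]
[22] read 'd'  n22⇒n16 (via fail)
[23] read 'c'  n16⇒n0 (via fail)
[24] read 'e'  n0⇒n1
[25] read 'e'  n1⇒n1 (via fail)
[26] read 'e'  n1⇒n1 (via fail)
[27] read 'c'  n1⇒n2
[28] read 'd'  n2⇒n3
[29] read 'c'  n3⇒n4
[30] read 'a'  n4⇒n5
[31] read 'a'  n5⇒n6  → match P0@[26:31]
[32] read 'c'  n6⇒n13 (via fail)
[33] read 'a'  n13⇒n14
[34] read 'c'  n14⇒n13 (via fail)
[35] read 'a'  n13⇒n14
[36] read 'e'  n14⇒n15  → match P2@[33:36]
[37] read 'e'  n15⇒n22 (via fail)  → match P4@[35:37]
[38] read 'd'  n22⇒n16 (via fail)
[39] read 'c'  n16⇒n0 (via fail)
[40] read 'a'  n0⇒n12
[41] read 'b'  n12⇒n7 (via fail)
[42] read 'e'  n7⇒n8
[43] read 'b'  n8⇒n9
[44] read 'a'  n9⇒n10
[45] read 'd'  n10⇒n11  → match P1@[41:45]
[46] read 'a'  n11⇒n12 (via fail)
[47] read 'e'  n12⇒n21
[48] read 'e'  n21⇒n22  → match P4@[46:48]
[49] read 'c'  n22⇒n2 (via fail)
[50] read 'c'  n2⇒n0 (via fail)
[51] read 'd'  n0⇒n16
[52] read 'b'  n16⇒n17
[53] read 'a'  n17⇒n18
[54] read 'e'  n18⇒n19
[55] read 'e'  n19⇒n20  → match P3@[51:55],P4@[53:55]
[56] read 'b'  n20⇒n7 (via fail)
[57] read 'c'  n7⇒n0 (via fail)
[58] read 'a'  n0⇒n12
[59] read 'a'  n12⇒n12 (via fail)
[60] read 'c'  n12⇒n13
[61] read 'a'  n13⇒n14
[62] read 'e'  n14⇒n15  → match P2@[59:62]
[63] read 'e'  n15⇒n22 (via fail)  → match P4@[61:63]
[64] read 'c'  n22⇒n2 (via fail)
[65] read 'a'  n2⇒n12 (via fail)
[66] read 'e'  n12⇒n21
[67] read 'e'  n21⇒n22  → match P4@[65:67]
[68] read 'a'  n22⇒n12 (via fail)
[69] read 'a'  n12⇒n12 (via fail)
[70] read 'c'  n12⇒n13
[71] read 'a'  n13⇒n14
[72] read 'e'  n14⇒n15  → match P2@[69:72]
[73] read 'd'  n15⇒n16 (via fail)
[74] read 'd'  n16⇒n16 (via fail)
[75] read 'a'  n16⇒n12 (via fail)

Matches: [[12,3],[12,4],[18,3],[18,4],[21,4],[31,0],[36,2],[37,4],[45,1],[48,4],[55,3],[55,4],[62,2],[63,4],[67,4],[72,2]]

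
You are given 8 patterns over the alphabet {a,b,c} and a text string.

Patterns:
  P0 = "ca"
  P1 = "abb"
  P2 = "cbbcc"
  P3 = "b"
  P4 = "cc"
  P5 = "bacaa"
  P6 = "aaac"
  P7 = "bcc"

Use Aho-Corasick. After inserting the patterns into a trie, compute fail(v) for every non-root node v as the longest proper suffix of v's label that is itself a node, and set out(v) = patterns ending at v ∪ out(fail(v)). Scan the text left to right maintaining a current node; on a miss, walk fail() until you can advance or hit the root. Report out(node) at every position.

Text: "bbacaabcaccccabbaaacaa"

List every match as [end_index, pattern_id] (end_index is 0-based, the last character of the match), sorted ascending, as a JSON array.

Build automaton:
Trie (insert patterns):
  0='ε' goto a→3 b→10 c→1
  1='c' goto a→2 b→6 c→11
  2='ca' goto ·  [P0 ends]
  3='a' goto a→16 b→4
  4='ab' goto b→5
  5='abb' goto ·  [P1 ends]
  6='cb' goto b→7
  7='cbb' goto c→8
  8='cbbc' goto c→9
  9='cbbcc' goto ·  [P2 ends]
  10='b' goto a→12 c→19  [P3 ends]
  11='cc' goto ·  [P4 ends]
  12='ba' goto c→13
  13='bac' goto a→14
  14='baca' goto a→15
  15='bacaa' goto ·  [P5 ends]
  16='aa' goto a→17
  17='aaa' goto c→18
  18='aaac' goto ·  [P6 ends]
  19='bc' goto c→20
  20='bcc' goto ·  [P7 ends]

Failure links (BFS by depth):
  fail(1) 'c': from fail(0)=0 chase 'c': 0 ⇒ 0;  out=∅∪out(0)=∅
  fail(3) 'a': from fail(0)=0 chase 'a': 0 ⇒ 0;  out=∅∪out(0)=∅
  fail(10) 'b': from fail(0)=0 chase 'b': 0 ⇒ 0;  out={3}∪out(0)={3}
  fail(2) 'ca': from fail(1)=0 chase 'a': 0 ⇒ 3;  out={0}∪out(3)={0}
  fail(4) 'ab': from fail(3)=0 chase 'b': 0 ⇒ 10;  out=∅∪out(10)={3}
  fail(6) 'cb': from fail(1)=0 chase 'b': 0 ⇒ 10;  out=∅∪out(10)={3}
  fail(11) 'cc': from fail(1)=0 chase 'c': 0 ⇒ 1;  out={4}∪out(1)={4}
  fail(12) 'ba': from fail(10)=0 chase 'a': 0 ⇒ 3;  out=∅∪out(3)=∅
  fail(16) 'aa': from fail(3)=0 chase 'a': 0 ⇒ 3;  out=∅∪out(3)=∅
  fail(19) 'bc': from fail(10)=0 chase 'c': 0 ⇒ 1;  out=∅∪out(1)=∅
  fail(5) 'abb': from fail(4)=10 chase 'b': 10→0 ⇒ 10;  out={1}∪out(10)={1,3}
  fail(7) 'cbb': from fail(6)=10 chase 'b': 10→0 ⇒ 10;  out=∅∪out(10)={3}
  fail(13) 'bac': from fail(12)=3 chase 'c': 3→0 ⇒ 1;  out=∅∪out(1)=∅
  fail(17) 'aaa': from fail(16)=3 chase 'a': 3 ⇒ 16;  out=∅∪out(16)=∅
  fail(20) 'bcc': from fail(19)=1 chase 'c': 1 ⇒ 11;  out={7}∪out(11)={4,7}
  fail(8) 'cbbc': from fail(7)=10 chase 'c': 10 ⇒ 19;  out=∅∪out(19)=∅
  fail(14) 'baca': from fail(13)=1 chase 'a': 1 ⇒ 2;  out=∅∪out(2)={0}
  fail(18) 'aaac': from fail(17)=16 chase 'c': 16→3→0 ⇒ 1;  out={6}∪out(1)={6}
  fail(9) 'cbbcc': from fail(8)=19 chase 'c': 19 ⇒ 20;  out={2}∪out(20)={2,4,7}
  fail(15) 'bacaa': from fail(14)=2 chase 'a': 2→3 ⇒ 16;  out={5}∪out(16)={5}

Scan:
i=0 'b': node 0→10  → match P3@[0:0]
i=1 'b': node 10→10 (fail-walked)  → match P3@[1:1]
i=2 'a': node 10→12
i=3 'c': node 12→13
i=4 'a': node 13→14  → match P0@[3:4]
i=5 'a': node 14→15  → match P5@[1:5]
i=6 'b': node 15→4 (fail-walked)  → match P3@[6:6]
i=7 'c': node 4→19 (fail-walked)
i=8 'a': node 19→2 (fail-walked)  → match P0@[7:8]
i=9 'c': node 2→1 (fail-walked)
i=10 'c': node 1→11  → match P4@[9:10]
i=11 'c': node 11→11 (fail-walked)  → match P4@[10:11]
i=12 'c': node 11→11 (fail-walked)  → match P4@[11:12]
i=13 'a': node 11→2 (fail-walked)  → match P0@[12:13]
i=14 'b': node 2→4 (fail-walked)  → match P3@[14:14]
i=15 'b': node 4→5  → match P1@[13:15],P3@[15:15]
i=16 'a': node 5→12 (fail-walked)
i=17 'a': node 12→16 (fail-walked)
i=18 'a': node 16→17
i=19 'c': node 17→18  → match P6@[16:19]
i=20 'a': node 18→2 (fail-walked)  → match P0@[19:20]
i=21 'a': node 2→16 (fail-walked)

All matches (sorted): [[0,3],[1,3],[4,0],[5,5],[6,3],[8,0],[10,4],[11,4],[12,4],[13,0],[14,3],[15,1],[15,3],[19,6],[20,0]]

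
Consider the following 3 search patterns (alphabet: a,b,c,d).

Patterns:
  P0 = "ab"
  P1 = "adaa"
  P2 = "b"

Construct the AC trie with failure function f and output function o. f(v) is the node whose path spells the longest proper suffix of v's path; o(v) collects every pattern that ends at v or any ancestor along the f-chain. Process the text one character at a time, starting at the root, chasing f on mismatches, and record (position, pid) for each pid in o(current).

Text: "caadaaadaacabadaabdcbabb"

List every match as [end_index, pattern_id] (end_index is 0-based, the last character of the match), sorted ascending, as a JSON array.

Build automaton:
Trie nodes:
  n0 'ε': a→1 b→6
  n1 'a': b→2 d→3
  n2 'ab': ·  ←P0
  n3 'ad': a→4
  n4 'ada': a→5
  n5 'adaa': ·  ←P1
  n6 'b': ·  ←P2

Failure links (BFS by depth):
  fail(1) 'a': from fail(0)=0 chase 'a': 0 ⇒ 0;  out=∅∪out(0)=∅
  fail(6) 'b': from fail(0)=0 chase 'b': 0 ⇒ 0;  out={2}∪out(0)={2}
  fail(2) 'ab': from fail(1)=0 chase 'b': 0 ⇒ 6;  out={0}∪out(6)={0,2}
  fail(3) 'ad': from fail(1)=0 chase 'd': 0 ⇒ 0;  out=∅∪out(0)=∅
  fail(4) 'ada': from fail(3)=0 chase 'a': 0 ⇒ 1;  out=∅∪out(1)=∅
  fail(5) 'adaa': from fail(4)=1 chase 'a': 1→0 ⇒ 1;  out={1}∪out(1)={1}

Run:
pos 0 'c': at 0
pos 1 'a': at 1
pos 2 'a': at 1 (fail-walked)
pos 3 'd': at 3
pos 4 'a': at 4
pos 5 'a': at 5  → match P1@[2:5]
pos 6 'a': at 1 (fail-walked)
pos 7 'd': at 3
pos 8 'a': at 4
pos 9 'a': at 5  → match P1@[6:9]
pos 10 'c': at 0 (fail-walked)
pos 11 'a': at 1
pos 12 'b': at 2  → match P0@[11:12],P2@[12:12]
pos 13 'a': at 1 (fail-walked)
pos 14 'd': at 3
pos 15 'a': at 4
pos 16 'a': at 5  → match P1@[13:16]
pos 17 'b': at 2 (fail-walked)  → match P0@[16:17],P2@[17:17]
pos 18 'd': at 0 (fail-walked)
pos 19 'c': at 0
pos 20 'b': at 6  → match P2@[20:20]
pos 21 'a': at 1 (fail-walked)
pos 22 'b': at 2  → match P0@[21:22],P2@[22:22]
pos 23 'b': at 6 (fail-walked)  → match P2@[23:23]

Matches: [[5,1],[9,1],[12,0],[12,2],[16,1],[17,0],[17,2],[20,2],[22,0],[22,2],[23,2]]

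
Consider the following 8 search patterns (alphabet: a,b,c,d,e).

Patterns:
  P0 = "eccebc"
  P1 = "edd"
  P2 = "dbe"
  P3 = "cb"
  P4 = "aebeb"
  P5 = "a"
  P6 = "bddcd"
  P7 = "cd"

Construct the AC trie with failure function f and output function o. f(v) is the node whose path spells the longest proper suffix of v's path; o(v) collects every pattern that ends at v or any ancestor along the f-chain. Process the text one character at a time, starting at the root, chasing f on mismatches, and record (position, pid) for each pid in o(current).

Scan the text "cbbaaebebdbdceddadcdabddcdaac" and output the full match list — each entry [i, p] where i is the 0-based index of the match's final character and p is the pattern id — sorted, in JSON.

Build automaton:
Trie (insert patterns):
  n0 'ε': a→14 b→19 c→12 d→9 e→1
  n1 'e': c→2 d→7
  n2 'ec': c→3
  n3 'ecc': e→4
  n4 'ecce': b→5
  n5 'ecceb': c→6
  n6 'eccebc': ·  [P0 ends]
  n7 'ed': d→8
  n8 'edd': ·  [P1 ends]
  n9 'd': b→10
  n10 'db': e→11
  n11 'dbe': ·  [P2 ends]
  n12 'c': b→13 d→24
  n13 'cb': ·  [P3 ends]
  n14 'a': e→15  [P5 ends]
  n15 'ae': b→16
  n16 'aeb': e→17
  n17 'aebe': b→18
  n18 'aebeb': ·  [P4 ends]
  n19 'b': d→20
  n20 'bd': d→21
  n21 'bdd': c→22
  n22 'bddc': d→23
  n23 'bddcd': ·  [P6 ends]
  n24 'cd': ·  [P7 ends]

BFS fail/out derivation:
  fail(1) 'e': from fail(0)=0 chase 'e': 0 ⇒ 0;  out=∅∪out(0)=∅
  fail(9) 'd': from fail(0)=0 chase 'd': 0 ⇒ 0;  out=∅∪out(0)=∅
  fail(12) 'c': from fail(0)=0 chase 'c': 0 ⇒ 0;  out=∅∪out(0)=∅
  fail(14) 'a': from fail(0)=0 chase 'a': 0 ⇒ 0;  out={5}∪out(0)={5}
  fail(19) 'b': from fail(0)=0 chase 'b': 0 ⇒ 0;  out=∅∪out(0)=∅
  fail(2) 'ec': from fail(1)=0 chase 'c': 0 ⇒ 12;  out=∅∪out(12)=∅
  fail(7) 'ed': from fail(1)=0 chase 'd': 0 ⇒ 9;  out=∅∪out(9)=∅
  fail(10) 'db': from fail(9)=0 chase 'b': 0 ⇒ 19;  out=∅∪out(19)=∅
  fail(13) 'cb': from fail(12)=0 chase 'b': 0 ⇒ 19;  out={3}∪out(19)={3}
  fail(15) 'ae': from fail(14)=0 chase 'e': 0 ⇒ 1;  out=∅∪out(1)=∅
  fail(20) 'bd': from fail(19)=0 chase 'd': 0 ⇒ 9;  out=∅∪out(9)=∅
  fail(24) 'cd': from fail(12)=0 chase 'd': 0 ⇒ 9;  out={7}∪out(9)={7}
  fail(3) 'ecc': from fail(2)=12 chase 'c': 12→0 ⇒ 12;  out=∅∪out(12)=∅
  fail(8) 'edd': from fail(7)=9 chase 'd': 9→0 ⇒ 9;  out={1}∪out(9)={1}
  fail(11) 'dbe': from fail(10)=19 chase 'e': 19→0 ⇒ 1;  out={2}∪out(1)={2}
  fail(16) 'aeb': from fail(15)=1 chase 'b': 1→0 ⇒ 19;  out=∅∪out(19)=∅
  fail(21) 'bdd': from fail(20)=9 chase 'd': 9→0 ⇒ 9;  out=∅∪out(9)=∅
  fail(4) 'ecce': from fail(3)=12 chase 'e': 12→0 ⇒ 1;  out=∅∪out(1)=∅
  fail(17) 'aebe': from fail(16)=19 chase 'e': 19→0 ⇒ 1;  out=∅∪out(1)=∅
  fail(22) 'bddc': from fail(21)=9 chase 'c': 9→0 ⇒ 12;  out=∅∪out(12)=∅
  fail(5) 'ecceb': from fail(4)=1 chase 'b': 1→0 ⇒ 19;  out=∅∪out(19)=∅
  fail(18) 'aebeb': from fail(17)=1 chase 'b': 1→0 ⇒ 19;  out={4}∪out(19)={4}
  fail(23) 'bddcd': from fail(22)=12 chase 'd': 12 ⇒ 24;  out={6}∪out(24)={6,7}
  fail(6) 'eccebc': from fail(5)=19 chase 'c': 19→0 ⇒ 12;  out={0}∪out(12)={0}

Run:
pos 0 'c': at 12
pos 1 'b': at 13  ** P3@[0:1]
pos 2 'b': at 19 ·f
pos 3 'a': at 14 ·f  ** P5@[3:3]
pos 4 'a': at 14 ·f  ** P5@[4:4]
pos 5 'e': at 15
pos 6 'b': at 16
pos 7 'e': at 17
pos 8 'b': at 18  ** P4@[4:8]
pos 9 'd': at 20 ·f
pos 10 'b': at 10 ·f
pos 11 'd': at 20 ·f
pos 12 'c': at 12 ·f
pos 13 'e': at 1 ·f
pos 14 'd': at 7
pos 15 'd': at 8  ** P1@[13:15]
pos 16 'a': at 14 ·f  ** P5@[16:16]
pos 17 'd': at 9 ·f
pos 18 'c': at 12 ·f
pos 19 'd': at 24  ** P7@[18:19]
pos 20 'a': at 14 ·f  ** P5@[20:20]
pos 21 'b': at 19 ·f
pos 22 'd': at 20
pos 23 'd': at 21
pos 24 'c': at 22
pos 25 'd': at 23  ** P6@[21:25],P7@[24:25]
pos 26 'a': at 14 ·f  ** P5@[26:26]
pos 27 'a': at 14 ·f  ** P5@[27:27]
pos 28 'c': at 12 ·f

Result: [[1,3],[3,5],[4,5],[8,4],[15,1],[16,5],[19,7],[20,5],[25,6],[25,7],[26,5],[27,5]]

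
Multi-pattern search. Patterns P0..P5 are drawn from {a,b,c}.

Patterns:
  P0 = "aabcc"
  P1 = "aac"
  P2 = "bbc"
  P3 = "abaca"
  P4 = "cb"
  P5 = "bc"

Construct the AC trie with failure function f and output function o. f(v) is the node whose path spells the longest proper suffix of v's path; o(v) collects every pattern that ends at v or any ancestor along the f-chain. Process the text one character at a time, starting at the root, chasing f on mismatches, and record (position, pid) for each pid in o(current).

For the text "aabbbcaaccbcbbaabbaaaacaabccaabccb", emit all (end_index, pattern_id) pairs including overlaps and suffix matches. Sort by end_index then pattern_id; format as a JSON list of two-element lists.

Construct AC machine:
Trie nodes:
  n0 'ε': a→1 b→7 c→14
  n1 'a': a→2 b→10
  n2 'aa': b→3 c→6
  n3 'aab': c→4
  n4 'aabc': c→5
  n5 'aabcc': ·  ←P0
  n6 'aac': ·  ←P1
  n7 'b': b→8 c→16
  n8 'bb': c→9
  n9 'bbc': ·  ←P2
  n10 'ab': a→11
  n11 'aba': c→12
  n12 'abac': a→13
  n13 'abaca': ·  ←P3
  n14 'c': b→15
  n15 'cb': ·  ←P4
  n16 'bc': ·  ←P5

Failure links (BFS by depth):
  n1('a'): parent n0 fail=0; on 'a' 0 → fail=0;  out ∅∪∅=∅
  n7('b'): parent n0 fail=0; on 'b' 0 → fail=0;  out ∅∪∅=∅
  n14('c'): parent n0 fail=0; on 'c' 0 → fail=0;  out ∅∪∅=∅
  n2('aa'): parent n1 fail=0; on 'a' 0 → fail=1;  out ∅∪∅=∅
  n8('bb'): parent n7 fail=0; on 'b' 0 → fail=7;  out ∅∪∅=∅
  n10('ab'): parent n1 fail=0; on 'b' 0 → fail=7;  out ∅∪∅=∅
  n15('cb'): parent n14 fail=0; on 'b' 0 → fail=7;  out {4}∪∅={4}
  n16('bc'): parent n7 fail=0; on 'c' 0 → fail=14;  out {5}∪∅={5}
  n3('aab'): parent n2 fail=1; on 'b' 1 → fail=10;  out ∅∪∅=∅
  n6('aac'): parent n2 fail=1; on 'c' 1→0 → fail=14;  out {1}∪∅={1}
  n9('bbc'): parent n8 fail=7; on 'c' 7 → fail=16;  out {2}∪{5}={2,5}
  n11('aba'): parent n10 fail=7; on 'a' 7→0 → fail=1;  out ∅∪∅=∅
  n4('aabc'): parent n3 fail=10; on 'c' 10→7 → fail=16;  out ∅∪{5}={5}
  n12('abac'): parent n11 fail=1; on 'c' 1→0 → fail=14;  out ∅∪∅=∅
  n5('aabcc'): parent n4 fail=16; on 'c' 16→14→0 → fail=14;  out {0}∪∅={0}
  n13('abaca'): parent n12 fail=14; on 'a' 14→0 → fail=1;  out {3}∪∅={3}

Scan:
[0] read 'a'  n0⇒n1
[1] read 'a'  n1⇒n2
[2] read 'b'  n2⇒n3
[3] read 'b'  n3⇒n8 ·f
[4] read 'b'  n8⇒n8 ·f
[5] read 'c'  n8⇒n9  ** P2@[3:5],P5@[4:5]
[6] read 'a'  n9⇒n1 ·f
[7] read 'a'  n1⇒n2
[8] read 'c'  n2⇒n6  ** P1@[6:8]
[9] read 'c'  n6⇒n14 ·f
[10] read 'b'  n14⇒n15  ** P4@[9:10]
[11] read 'c'  n15⇒n16 ·f  ** P5@[10:11]
[12] read 'b'  n16⇒n15 ·f  ** P4@[11:12]
[13] read 'b'  n15⇒n8 ·f
[14] read 'a'  n8⇒n1 ·f
[15] read 'a'  n1⇒n2
[16] read 'b'  n2⇒n3
[17] read 'b'  n3⇒n8 ·f
[18] read 'a'  n8⇒n1 ·f
[19] read 'a'  n1⇒n2
[20] read 'a'  n2⇒n2 ·f
[21] read 'a'  n2⇒n2 ·f
[22] read 'c'  n2⇒n6  ** P1@[20:22]
[23] read 'a'  n6⇒n1 ·f
[24] read 'a'  n1⇒n2
[25] read 'b'  n2⇒n3
[26] read 'c'  n3⇒n4  ** P5@[25:26]
[27] read 'c'  n4⇒n5  ** P0@[23:27]
[28] read 'a'  n5⇒n1 ·f
[29] read 'a'  n1⇒n2
[30] read 'b'  n2⇒n3
[31] read 'c'  n3⇒n4  ** P5@[30:31]
[32] read 'c'  n4⇒n5  ** P0@[28:32]
[33] read 'b'  n5⇒n15 ·f  ** P4@[32:33]

Matches: [[5,2],[5,5],[8,1],[10,4],[11,5],[12,4],[22,1],[26,5],[27,0],[31,5],[32,0],[33,4]]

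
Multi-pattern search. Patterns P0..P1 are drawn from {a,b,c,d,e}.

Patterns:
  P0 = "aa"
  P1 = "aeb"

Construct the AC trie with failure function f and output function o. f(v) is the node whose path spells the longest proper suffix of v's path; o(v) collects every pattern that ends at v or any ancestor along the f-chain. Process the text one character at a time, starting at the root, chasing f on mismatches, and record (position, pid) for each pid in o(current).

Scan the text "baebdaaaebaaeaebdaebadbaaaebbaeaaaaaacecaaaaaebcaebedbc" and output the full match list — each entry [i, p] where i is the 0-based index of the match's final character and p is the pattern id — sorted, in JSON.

Construct AC machine:
Trie (insert patterns):
  0='ε' goto a→1
  1='a' goto a→2 e→3
  2='aa' goto ·  [P0 ends]
  3='ae' goto b→4
  4='aeb' goto ·  [P1 ends]

BFS fail/out derivation:
  n1('a'): parent n0 fail=0; on 'a' 0 → fail=0;  out ∅∪∅=∅
  n2('aa'): parent n1 fail=0; on 'a' 0 → fail=1;  out {0}∪∅={0}
  n3('ae'): parent n1 fail=0; on 'e' 0 → fail=0;  out ∅∪∅=∅
  n4('aeb'): parent n3 fail=0; on 'b' 0 → fail=0;  out {1}∪∅={1}

Scan:
i=0 'b': node 0→0
i=1 'a': node 0→1
i=2 'e': node 1→3
i=3 'b': node 3→4  → match P1@[1:3]
i=4 'd': node 4→0 (via fail)
i=5 'a': node 0→1
i=6 'a': node 1→2  → match P0@[5:6]
i=7 'a': node 2→2 (via fail)  → match P0@[6:7]
i=8 'e': node 2→3 (via fail)
i=9 'b': node 3→4  → match P1@[7:9]
i=10 'a': node 4→1 (via fail)
i=11 'a': node 1→2  → match P0@[10:11]
i=12 'e': node 2→3 (via fail)
i=13 'a': node 3→1 (via fail)
i=14 'e': node 1→3
i=15 'b': node 3→4  → match P1@[13:15]
i=16 'd': node 4→0 (via fail)
i=17 'a': node 0→1
i=18 'e': node 1→3
i=19 'b': node 3→4  → match P1@[17:19]
i=20 'a': node 4→1 (via fail)
i=21 'd': node 1→0 (via fail)
i=22 'b': node 0→0
i=23 'a': node 0→1
i=24 'a': node 1→2  → match P0@[23:24]
i=25 'a': node 2→2 (via fail)  → match P0@[24:25]
i=26 'e': node 2→3 (via fail)
i=27 'b': node 3→4  → match P1@[25:27]
i=28 'b': node 4→0 (via fail)
i=29 'a': node 0→1
i=30 'e': node 1→3
i=31 'a': node 3→1 (via fail)
i=32 'a': node 1→2  → match P0@[31:32]
i=33 'a': node 2→2 (via fail)  → match P0@[32:33]
i=34 'a': node 2→2 (via fail)  → match P0@[33:34]
i=35 'a': node 2→2 (via fail)  → match P0@[34:35]
i=36 'a': node 2→2 (via fail)  → match P0@[35:36]
i=37 'c': node 2→0 (via fail)
i=38 'e': node 0→0
i=39 'c': node 0→0
i=40 'a': node 0→1
i=41 'a': node 1→2  → match P0@[40:41]
i=42 'a': node 2→2 (via fail)  → match P0@[41:42]
i=43 'a': node 2→2 (via fail)  → match P0@[42:43]
i=44 'a': node 2→2 (via fail)  → match P0@[43:44]
i=45 'e': node 2→3 (via fail)
i=46 'b': node 3→4  → match P1@[44:46]
i=47 'c': node 4→0 (via fail)
i=48 'a': node 0→1
i=49 'e': node 1→3
i=50 'b': node 3→4  → match P1@[48:50]
i=51 'e': node 4→0 (via fail)
i=52 'd': node 0→0
i=53 'b': node 0→0
i=54 'c': node 0→0

All matches (sorted): [[3,1],[6,0],[7,0],[9,1],[11,0],[15,1],[19,1],[24,0],[25,0],[27,1],[32,0],[33,0],[34,0],[35,0],[36,0],[41,0],[42,0],[43,0],[44,0],[46,1],[50,1]]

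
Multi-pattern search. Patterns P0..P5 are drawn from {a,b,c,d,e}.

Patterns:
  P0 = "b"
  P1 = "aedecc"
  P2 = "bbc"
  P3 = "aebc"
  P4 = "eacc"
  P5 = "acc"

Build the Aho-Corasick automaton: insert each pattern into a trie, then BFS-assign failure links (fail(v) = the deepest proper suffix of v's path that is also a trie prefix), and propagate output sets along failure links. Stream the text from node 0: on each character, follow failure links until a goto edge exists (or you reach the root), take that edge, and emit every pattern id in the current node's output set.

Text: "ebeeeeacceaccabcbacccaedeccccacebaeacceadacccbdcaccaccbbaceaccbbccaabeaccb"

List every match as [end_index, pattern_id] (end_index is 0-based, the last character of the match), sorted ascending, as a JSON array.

Build automaton:
Trie nodes:
  0='ε' goto a→2 b→1 e→12
  1='b' goto b→8  ←P0
  2='a' goto c→16 e→3
  3='ae' goto b→10 d→4
  4='aed' goto e→5
  5='aede' goto c→6
  6='aedec' goto c→7
  7='aedecc' goto ·  ←P1
  8='bb' goto c→9
  9='bbc' goto ·  ←P2
  10='aeb' goto c→11
  11='aebc' goto ·  ←P3
  12='e' goto a→13
  13='ea' goto c→14
  14='eac' goto c→15
  15='eacc' goto ·  ←P4
  16='ac' goto c→17
  17='acc' goto ·  ←P5

BFS fail/out derivation:
  fail(1) 'b': from fail(0)=0 chase 'b': 0 ⇒ 0;  out={0}∪out(0)={0}
  fail(2) 'a': from fail(0)=0 chase 'a': 0 ⇒ 0;  out=∅∪out(0)=∅
  fail(12) 'e': from fail(0)=0 chase 'e': 0 ⇒ 0;  out=∅∪out(0)=∅
  fail(3) 'ae': from fail(2)=0 chase 'e': 0 ⇒ 12;  out=∅∪out(12)=∅
  fail(8) 'bb': from fail(1)=0 chase 'b': 0 ⇒ 1;  out=∅∪out(1)={0}
  fail(13) 'ea': from fail(12)=0 chase 'a': 0 ⇒ 2;  out=∅∪out(2)=∅
  fail(16) 'ac': from fail(2)=0 chase 'c': 0 ⇒ 0;  out=∅∪out(0)=∅
  fail(4) 'aed': from fail(3)=12 chase 'd': 12→0 ⇒ 0;  out=∅∪out(0)=∅
  fail(9) 'bbc': from fail(8)=1 chase 'c': 1→0 ⇒ 0;  out={2}∪out(0)={2}
  fail(10) 'aeb': from fail(3)=12 chase 'b': 12→0 ⇒ 1;  out=∅∪out(1)={0}
  fail(14) 'eac': from fail(13)=2 chase 'c': 2 ⇒ 16;  out=∅∪out(16)=∅
  fail(17) 'acc': from fail(16)=0 chase 'c': 0 ⇒ 0;  out={5}∪out(0)={5}
  fail(5) 'aede': from fail(4)=0 chase 'e': 0 ⇒ 12;  out=∅∪out(12)=∅
  fail(11) 'aebc': from fail(10)=1 chase 'c': 1→0 ⇒ 0;  out={3}∪out(0)={3}
  fail(15) 'eacc': from fail(14)=16 chase 'c': 16 ⇒ 17;  out={4}∪out(17)={4,5}
  fail(6) 'aedec': from fail(5)=12 chase 'c': 12→0 ⇒ 0;  out=∅∪out(0)=∅
  fail(7) 'aedecc': from fail(6)=0 chase 'c': 0 ⇒ 0;  out={1}∪out(0)={1}

Scan:
[0] read 'e'  n0⇒n12
[1] read 'b'  n12⇒n1 (via fail)  emit P0@[1:1]
[2] read 'e'  n1⇒n12 (via fail)
[3] read 'e'  n12⇒n12 (via fail)
[4] read 'e'  n12⇒n12 (via fail)
[5] read 'e'  n12⇒n12 (via fail)
[6] read 'a'  n12⇒n13
[7] read 'c'  n13⇒n14
[8] read 'c'  n14⇒n15  emit P4@[5:8],P5@[6:8]
[9] read 'e'  n15⇒n12 (via fail)
[10] read 'a'  n12⇒n13
[11] read 'c'  n13⇒n14
[12] read 'c'  n14⇒n15  emit P4@[9:12],P5@[10:12]
[13] read 'a'  n15⇒n2 (via fail)
[14] read 'b'  n2⇒n1 (via fail)  emit P0@[14:14]
[15] read 'c'  n1⇒n0 (via fail)
[16] read 'b'  n0⇒n1  emit P0@[16:16]
[17] read 'a'  n1⇒n2 (via fail)
[18] read 'c'  n2⇒n16
[19] read 'c'  n16⇒n17  emit P5@[17:19]
[20] read 'c'  n17⇒n0 (via fail)
[21] read 'a'  n0⇒n2
[22] read 'e'  n2⇒n3
[23] read 'd'  n3⇒n4
[24] read 'e'  n4⇒n5
[25] read 'c'  n5⇒n6
[26] read 'c'  n6⇒n7  emit P1@[21:26]
[27] read 'c'  n7⇒n0 (via fail)
[28] read 'c'  n0⇒n0
[29] read 'a'  n0⇒n2
[30] read 'c'  n2⇒n16
[31] read 'e'  n16⇒n12 (via fail)
[32] read 'b'  n12⇒n1 (via fail)  emit P0@[32:32]
[33] read 'a'  n1⇒n2 (via fail)
[34] read 'e'  n2⇒n3
[35] read 'a'  n3⇒n13 (via fail)
[36] read 'c'  n13⇒n14
[37] read 'c'  n14⇒n15  emit P4@[34:37],P5@[35:37]
[38] read 'e'  n15⇒n12 (via fail)
[39] read 'a'  n12⇒n13
[40] read 'd'  n13⇒n0 (via fail)
[41] read 'a'  n0⇒n2
[42] read 'c'  n2⇒n16
[43] read 'c'  n16⇒n17  emit P5@[41:43]
[44] read 'c'  n17⇒n0 (via fail)
[45] read 'b'  n0⇒n1  emit P0@[45:45]
[46] read 'd'  n1⇒n0 (via fail)
[47] read 'c'  n0⇒n0
[48] read 'a'  n0⇒n2
[49] read 'c'  n2⇒n16
[50] read 'c'  n16⇒n17  emit P5@[48:50]
[51] read 'a'  n17⇒n2 (via fail)
[52] read 'c'  n2⇒n16
[53] read 'c'  n16⇒n17  emit P5@[51:53]
[54] read 'b'  n17⇒n1 (via fail)  emit P0@[54:54]
[55] read 'b'  n1⇒n8  emit P0@[55:55]
[56] read 'a'  n8⇒n2 (via fail)
[57] read 'c'  n2⇒n16
[58] read 'e'  n16⇒n12 (via fail)
[59] read 'a'  n12⇒n13
[60] read 'c'  n13⇒n14
[61] read 'c'  n14⇒n15  emit P4@[58:61],P5@[59:61]
[62] read 'b'  n15⇒n1 (via fail)  emit P0@[62:62]
[63] read 'b'  n1⇒n8  emit P0@[63:63]
[64] read 'c'  n8⇒n9  emit P2@[62:64]
[65] read 'c'  n9⇒n0 (via fail)
[66] read 'a'  n0⇒n2
[67] read 'a'  n2⇒n2 (via fail)
[68] read 'b'  n2⇒n1 (via fail)  emit P0@[68:68]
[69] read 'e'  n1⇒n12 (via fail)
[70] read 'a'  n12⇒n13
[71] read 'c'  n13⇒n14
[72] read 'c'  n14⇒n15  emit P4@[69:72],P5@[70:72]
[73] read 'b'  n15⇒n1 (via fail)  emit P0@[73:73]

Matches: [[1,0],[8,4],[8,5],[12,4],[12,5],[14,0],[16,0],[19,5],[26,1],[32,0],[37,4],[37,5],[43,5],[45,0],[50,5],[53,5],[54,0],[55,0],[61,4],[61,5],[62,0],[63,0],[64,2],[68,0],[72,4],[72,5],[73,0]]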